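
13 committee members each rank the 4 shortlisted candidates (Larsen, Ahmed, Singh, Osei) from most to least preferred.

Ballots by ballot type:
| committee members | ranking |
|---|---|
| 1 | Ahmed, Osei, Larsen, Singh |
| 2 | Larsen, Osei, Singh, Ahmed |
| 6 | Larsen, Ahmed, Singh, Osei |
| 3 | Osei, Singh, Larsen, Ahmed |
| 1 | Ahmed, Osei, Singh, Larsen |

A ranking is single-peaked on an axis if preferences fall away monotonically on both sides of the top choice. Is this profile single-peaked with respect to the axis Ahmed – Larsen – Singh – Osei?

no

Axis positions: Ahmed=1, Larsen=2, Singh=3, Osei=4.
Ballot type 1: ranking walks positions 1-4-2-3; Osei is ranked above Larsen even though Larsen lies between Osei and the peak Ahmed on the axis — preferences dip and rise again. Not single-peaked.
Ballot type 2: ranking walks positions 2-4-3-1; Osei is ranked above Singh even though Singh lies between Osei and the peak Larsen on the axis — preferences dip and rise again. Not single-peaked.
Ballot type 3 (peak Larsen at position 2): ranking walks positions 2-1-3-4, expanding outward from the peak — single-peaked.
Ballot type 4 (peak Osei at position 4): ranking walks positions 4-3-2-1, expanding outward from the peak — single-peaked.
Ballot type 5: ranking walks positions 1-4-3-2; Osei is ranked above Larsen even though Larsen lies between Osei and the peak Ahmed on the axis — preferences dip and rise again. Not single-peaked.
Ballot type 1 violates single-peakedness, so the profile is not single-peaked on this axis.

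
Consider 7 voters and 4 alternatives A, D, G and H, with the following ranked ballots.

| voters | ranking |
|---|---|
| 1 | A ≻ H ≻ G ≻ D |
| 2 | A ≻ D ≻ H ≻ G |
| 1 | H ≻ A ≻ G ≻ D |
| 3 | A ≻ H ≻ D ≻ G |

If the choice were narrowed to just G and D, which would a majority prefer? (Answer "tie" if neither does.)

D

Ballots ranking G above D: 1 + 1 = 2.
Ballots ranking D above G: 7 − 2 = 5.
D wins the head-to-head 5–2.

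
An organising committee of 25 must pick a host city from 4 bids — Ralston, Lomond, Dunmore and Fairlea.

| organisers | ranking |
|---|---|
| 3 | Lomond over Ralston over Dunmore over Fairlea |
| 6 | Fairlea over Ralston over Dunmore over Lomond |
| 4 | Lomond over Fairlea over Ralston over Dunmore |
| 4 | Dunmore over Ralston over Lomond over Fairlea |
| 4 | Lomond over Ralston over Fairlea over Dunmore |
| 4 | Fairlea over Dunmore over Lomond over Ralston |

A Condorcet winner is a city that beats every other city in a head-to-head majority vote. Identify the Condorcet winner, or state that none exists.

none

Head-to-head results (25 organisers):
Ralston vs Lomond: Ralston is ranked higher on 6+4 = 10 ballots, Lomond on 15. Lomond wins 15–10.
Ralston vs Dunmore: 3+6+4+4 = 17 for Ralston, 8 for Dunmore — Ralston by 17–8.
Ralston vs Fairlea: Fairlea, 14–11.
Lomond vs Dunmore: Dunmore wins 14–11.
Lomond vs Fairlea: Lomond, 15–10.
Dunmore vs Fairlea: Fairlea, 18–7.
Each city drops at least one matchup (Ralston loses to Lomond; Lomond loses to Dunmore; Dunmore loses to Ralston; Fairlea loses to Lomond); the cycle Ralston → Dunmore → Lomond → Ralston rules out a Condorcet winner.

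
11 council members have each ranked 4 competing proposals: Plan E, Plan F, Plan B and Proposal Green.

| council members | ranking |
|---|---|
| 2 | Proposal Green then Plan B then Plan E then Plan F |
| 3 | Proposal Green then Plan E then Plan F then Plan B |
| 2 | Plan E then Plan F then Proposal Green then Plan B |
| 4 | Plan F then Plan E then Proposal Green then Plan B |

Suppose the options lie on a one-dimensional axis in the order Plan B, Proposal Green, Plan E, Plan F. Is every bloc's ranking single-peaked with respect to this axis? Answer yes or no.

yes

Axis positions: Plan B=1, Proposal Green=2, Plan E=3, Plan F=4.
Bloc 1 (peak Proposal Green at position 2): ranking walks positions 2-1-3-4, expanding outward from the peak — single-peaked.
Bloc 2 (peak Proposal Green at position 2): ranking walks positions 2-3-4-1, expanding outward from the peak — single-peaked.
Bloc 3 (peak Plan E at position 3): ranking walks positions 3-4-2-1, expanding outward from the peak — single-peaked.
Bloc 4 (peak Plan F at position 4): ranking walks positions 4-3-2-1, expanding outward from the peak — single-peaked.
Every ranking is single-peaked on this axis.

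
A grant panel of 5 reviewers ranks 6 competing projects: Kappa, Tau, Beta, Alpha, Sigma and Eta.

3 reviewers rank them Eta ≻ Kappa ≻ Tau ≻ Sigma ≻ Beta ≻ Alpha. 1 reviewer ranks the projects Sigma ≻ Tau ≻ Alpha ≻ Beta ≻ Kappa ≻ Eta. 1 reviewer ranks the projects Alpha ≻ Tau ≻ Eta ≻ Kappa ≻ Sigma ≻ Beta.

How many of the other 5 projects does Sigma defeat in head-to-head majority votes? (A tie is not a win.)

2

Sigma against each rival (5 reviewers):
Sigma vs Kappa: Kappa wins 4–1.
Sigma vs Tau: 1 to 4, Tau.
Sigma vs Beta: Sigma is ranked higher on 3+1+1 = 5 ballots, Beta on 0. Sigma wins 5–0.
Sigma vs Alpha: 3+1 = 4 for Sigma, 1 for Alpha — Sigma by 4–1.
Sigma vs Eta: Eta wins 4–1.
Sigma beats Beta, Alpha; loses to Kappa, Tau, Eta — 2 pairwise wins.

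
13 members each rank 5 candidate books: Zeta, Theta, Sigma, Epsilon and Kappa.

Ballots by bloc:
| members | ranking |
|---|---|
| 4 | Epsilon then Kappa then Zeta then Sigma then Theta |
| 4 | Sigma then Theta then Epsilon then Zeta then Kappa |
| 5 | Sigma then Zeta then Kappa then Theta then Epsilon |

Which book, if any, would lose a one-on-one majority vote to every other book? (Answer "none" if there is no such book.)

Head-to-head results (13 members):
Zeta vs Theta: Zeta is ranked higher on 4+5 = 9 ballots, Theta on 4. Zeta wins 9–4.
Zeta vs Sigma: Sigma wins 9–4.
Zeta vs Epsilon: Zeta preferred on 5 ballots; Epsilon wins 8–5.
Zeta vs Kappa: Zeta preferred on 4+5 = 9 ballots; Zeta wins 9–4.
Theta vs Sigma: 0 to 13, Sigma.
Theta vs Epsilon: 4+5 = 9 for Theta, 4 for Epsilon — Theta by 9–4.
Theta vs Kappa: Kappa, 9–4.
Sigma vs Epsilon: 4+5 = 9 for Sigma, 4 for Epsilon — Sigma by 9–4.
Sigma vs Kappa: Sigma preferred on 4+5 = 9 ballots; Sigma wins 9–4.
Epsilon vs Kappa: 4+4 = 8 for Epsilon, 5 for Kappa — Epsilon by 8–5.
No book is winless: Zeta beats Theta; Theta beats Epsilon; Sigma beats Zeta; Epsilon beats Zeta; Kappa beats Theta. There is no Condorcet loser.

none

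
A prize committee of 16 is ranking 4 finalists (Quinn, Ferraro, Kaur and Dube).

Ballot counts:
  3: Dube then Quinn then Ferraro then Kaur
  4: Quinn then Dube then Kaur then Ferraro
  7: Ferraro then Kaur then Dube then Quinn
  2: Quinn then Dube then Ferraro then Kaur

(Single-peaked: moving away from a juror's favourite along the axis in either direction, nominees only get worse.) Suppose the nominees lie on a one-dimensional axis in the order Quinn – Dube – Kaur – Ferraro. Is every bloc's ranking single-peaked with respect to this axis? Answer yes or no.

Axis positions: Quinn=1, Dube=2, Kaur=3, Ferraro=4.
Bloc 1: ranking walks positions 2-1-4-3; Ferraro is ranked above Kaur even though Kaur lies between Ferraro and the peak Dube on the axis — preferences dip and rise again. Not single-peaked.
Bloc 2 (peak Quinn at position 1): ranking walks positions 1-2-3-4, expanding outward from the peak — single-peaked.
Bloc 3 (peak Ferraro at position 4): ranking walks positions 4-3-2-1, expanding outward from the peak — single-peaked.
Bloc 4: ranking walks positions 1-2-4-3; Ferraro is ranked above Kaur even though Kaur lies between Ferraro and the peak Quinn on the axis — preferences dip and rise again. Not single-peaked.
Bloc 1 violates single-peakedness, so the profile is not single-peaked on this axis.

no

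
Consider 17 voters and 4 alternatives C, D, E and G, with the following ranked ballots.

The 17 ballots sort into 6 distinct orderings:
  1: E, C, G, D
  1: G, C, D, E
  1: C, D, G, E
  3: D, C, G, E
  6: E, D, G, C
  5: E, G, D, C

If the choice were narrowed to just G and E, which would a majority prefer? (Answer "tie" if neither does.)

Ballots ranking G above E: 1 + 1 + 3 = 5.
Ballots ranking E above G: 17 − 5 = 12.
E wins the head-to-head 12–5.

E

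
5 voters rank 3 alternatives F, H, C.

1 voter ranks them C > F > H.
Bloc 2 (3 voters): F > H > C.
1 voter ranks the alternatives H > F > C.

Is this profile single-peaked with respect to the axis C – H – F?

Axis positions: C=1, H=2, F=3.
Bloc 1: ranking walks positions 1-3-2; F is ranked above H even though H lies between F and the peak C on the axis — preferences dip and rise again. Not single-peaked.
Bloc 2 (peak F at position 3): ranking walks positions 3-2-1, expanding outward from the peak — single-peaked.
Bloc 3 (peak H at position 2): ranking walks positions 2-3-1, expanding outward from the peak — single-peaked.
Bloc 1 violates single-peakedness, so the profile is not single-peaked on this axis.

no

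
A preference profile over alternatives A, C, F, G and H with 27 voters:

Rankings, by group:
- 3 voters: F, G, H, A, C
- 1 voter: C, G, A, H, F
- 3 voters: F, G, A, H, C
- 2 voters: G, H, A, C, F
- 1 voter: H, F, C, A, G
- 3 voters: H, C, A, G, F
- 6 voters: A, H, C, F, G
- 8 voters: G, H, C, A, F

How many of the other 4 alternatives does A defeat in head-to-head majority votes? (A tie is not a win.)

2

A against each rival (27 voters):
A vs C: 3+3+2+6 = 14 for A, 13 for C — A by 14–13.
A vs F: A, 20–7.
A vs G: A preferred on 1+3+6 = 10 ballots; G wins 17–10.
A vs H: A is ranked higher on 1+3+6 = 10 ballots, H on 17. H wins 17–10.
A beats C, F; loses to G, H — 2 pairwise wins.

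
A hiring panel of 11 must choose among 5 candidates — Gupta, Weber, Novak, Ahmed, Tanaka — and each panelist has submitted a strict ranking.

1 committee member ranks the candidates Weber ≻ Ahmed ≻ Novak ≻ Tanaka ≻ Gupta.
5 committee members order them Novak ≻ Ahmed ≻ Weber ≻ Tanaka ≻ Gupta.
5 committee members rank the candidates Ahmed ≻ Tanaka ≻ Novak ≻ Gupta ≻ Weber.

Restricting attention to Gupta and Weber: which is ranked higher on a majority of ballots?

Weber

Ballots ranking Gupta above Weber: 5.
Ballots ranking Weber above Gupta: 11 − 5 = 6.
Weber wins the head-to-head 6–5.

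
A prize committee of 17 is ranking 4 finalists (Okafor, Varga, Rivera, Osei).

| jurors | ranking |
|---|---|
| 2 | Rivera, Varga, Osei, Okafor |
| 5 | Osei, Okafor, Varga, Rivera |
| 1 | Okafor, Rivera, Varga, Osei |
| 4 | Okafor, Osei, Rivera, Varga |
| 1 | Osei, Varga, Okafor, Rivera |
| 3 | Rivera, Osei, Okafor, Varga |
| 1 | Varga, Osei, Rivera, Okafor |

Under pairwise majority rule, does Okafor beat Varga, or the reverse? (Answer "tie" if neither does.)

Okafor

Ballots ranking Okafor above Varga: 5 + 1 + 4 + 3 = 13.
Ballots ranking Varga above Okafor: 17 − 13 = 4.
Okafor wins the head-to-head 13–4.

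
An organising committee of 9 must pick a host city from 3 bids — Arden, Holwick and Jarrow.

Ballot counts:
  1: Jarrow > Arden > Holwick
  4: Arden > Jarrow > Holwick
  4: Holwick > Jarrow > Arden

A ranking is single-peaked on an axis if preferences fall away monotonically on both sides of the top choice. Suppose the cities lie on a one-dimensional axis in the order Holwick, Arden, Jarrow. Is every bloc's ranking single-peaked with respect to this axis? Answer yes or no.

no

Axis positions: Holwick=1, Arden=2, Jarrow=3.
Bloc 1 (peak Jarrow at position 3): ranking walks positions 3-2-1, expanding outward from the peak — single-peaked.
Bloc 2 (peak Arden at position 2): ranking walks positions 2-3-1, expanding outward from the peak — single-peaked.
Bloc 3: ranking walks positions 1-3-2; Jarrow is ranked above Arden even though Arden lies between Jarrow and the peak Holwick on the axis — preferences dip and rise again. Not single-peaked.
Bloc 3 violates single-peakedness, so the profile is not single-peaked on this axis.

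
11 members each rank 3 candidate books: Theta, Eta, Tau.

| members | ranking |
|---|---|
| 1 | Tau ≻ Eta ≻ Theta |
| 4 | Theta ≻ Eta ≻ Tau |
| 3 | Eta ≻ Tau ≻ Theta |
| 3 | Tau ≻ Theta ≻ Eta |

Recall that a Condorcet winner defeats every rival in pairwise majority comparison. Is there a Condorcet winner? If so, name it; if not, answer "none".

Head-to-head results (11 members):
Theta vs Eta: Theta preferred on 4+3 = 7 ballots; Theta wins 7–4.
Theta vs Tau: 4 for Theta, 7 for Tau — Tau by 7–4.
Eta vs Tau: Eta preferred on 4+3 = 7 ballots; Eta wins 7–4.
Each book drops at least one matchup (Theta loses to Tau; Eta loses to Theta; Tau loses to Eta); the cycle Theta > Eta > Tau > Theta rules out a Condorcet winner.

none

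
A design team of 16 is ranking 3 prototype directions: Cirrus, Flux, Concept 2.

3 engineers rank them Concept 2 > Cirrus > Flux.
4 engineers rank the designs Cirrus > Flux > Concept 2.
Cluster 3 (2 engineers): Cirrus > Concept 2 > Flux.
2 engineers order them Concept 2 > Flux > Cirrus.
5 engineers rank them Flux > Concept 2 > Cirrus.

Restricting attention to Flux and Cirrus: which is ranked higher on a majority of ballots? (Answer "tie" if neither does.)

Ballots ranking Flux above Cirrus: 2 + 5 = 7.
Ballots ranking Cirrus above Flux: 16 − 7 = 9.
Cirrus wins the head-to-head 9–7.

Cirrus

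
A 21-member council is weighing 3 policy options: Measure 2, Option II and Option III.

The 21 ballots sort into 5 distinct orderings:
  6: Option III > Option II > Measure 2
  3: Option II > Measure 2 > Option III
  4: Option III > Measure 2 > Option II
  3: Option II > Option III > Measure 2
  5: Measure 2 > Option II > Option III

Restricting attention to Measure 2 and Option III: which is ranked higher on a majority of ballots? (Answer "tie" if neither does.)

Ballots ranking Measure 2 above Option III: 3 + 5 = 8.
Ballots ranking Option III above Measure 2: 21 − 8 = 13.
Option III wins the head-to-head 13–8.

Option III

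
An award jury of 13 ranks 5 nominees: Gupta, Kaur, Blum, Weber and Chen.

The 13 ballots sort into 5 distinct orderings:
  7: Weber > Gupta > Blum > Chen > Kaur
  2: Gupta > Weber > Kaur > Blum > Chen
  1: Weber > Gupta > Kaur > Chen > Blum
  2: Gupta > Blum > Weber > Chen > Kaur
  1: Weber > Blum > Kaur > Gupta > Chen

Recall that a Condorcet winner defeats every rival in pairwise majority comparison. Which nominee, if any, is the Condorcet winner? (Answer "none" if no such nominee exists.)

Check each pair by majority over 13 ballots:
Gupta vs Kaur: Gupta, 12–1.
Gupta–Blum: Gupta 12–1.
Gupta vs Weber: Weber, 9–4.
Gupta–Chen: Gupta 13–0.
Kaur vs Blum: Blum wins 10–3.
Kaur–Weber: Weber 13–0.
Kaur–Chen: Chen 9–4.
Blum–Weber: Weber 11–2.
Blum vs Chen: Blum wins 12–1.
Weber vs Chen: Weber, 13–0.
Weber wins every pairwise contest, so Weber is the Condorcet winner.

Weber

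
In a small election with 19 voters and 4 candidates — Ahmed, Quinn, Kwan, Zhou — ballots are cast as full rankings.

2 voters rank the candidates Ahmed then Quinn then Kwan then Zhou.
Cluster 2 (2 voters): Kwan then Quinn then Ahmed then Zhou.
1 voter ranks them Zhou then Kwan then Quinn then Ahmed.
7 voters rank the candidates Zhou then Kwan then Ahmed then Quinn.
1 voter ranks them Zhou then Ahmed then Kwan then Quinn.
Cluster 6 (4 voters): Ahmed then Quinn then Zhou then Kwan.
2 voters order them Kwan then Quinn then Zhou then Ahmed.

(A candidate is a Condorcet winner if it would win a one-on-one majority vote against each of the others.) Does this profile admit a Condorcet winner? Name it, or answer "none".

none

Head-to-head results (19 voters):
Ahmed vs Quinn: Ahmed is ranked higher on 2+7+1+4 = 14 ballots, Quinn on 5. Ahmed wins 14–5.
Ahmed vs Kwan: 7 to 12, Kwan.
Ahmed vs Zhou: Ahmed preferred on 2+2+4 = 8 ballots; Zhou wins 11–8.
Quinn vs Kwan: Quinn preferred on 2+4 = 6 ballots; Kwan wins 13–6.
Quinn vs Zhou: Quinn preferred on 2+2+4+2 = 10 ballots; Quinn wins 10–9.
Kwan vs Zhou: Kwan is ranked higher on 2+2+2 = 6 ballots, Zhou on 13. Zhou wins 13–6.
No candidate is unbeaten: Ahmed loses to Kwan; Quinn loses to Ahmed; Kwan loses to Zhou; Zhou loses to Quinn. In particular Ahmed beats Quinn beats Zhou beats Ahmed is a majority cycle — no Condorcet winner exists.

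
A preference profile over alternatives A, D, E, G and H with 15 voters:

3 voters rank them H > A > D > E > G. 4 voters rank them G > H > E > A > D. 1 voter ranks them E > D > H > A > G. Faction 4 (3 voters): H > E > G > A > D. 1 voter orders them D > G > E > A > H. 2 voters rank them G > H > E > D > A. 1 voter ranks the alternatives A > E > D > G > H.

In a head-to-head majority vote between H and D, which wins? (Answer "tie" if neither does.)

H

Ballots ranking H above D: 3 + 4 + 3 + 2 = 12.
Ballots ranking D above H: 15 − 12 = 3.
H wins the head-to-head 12–3.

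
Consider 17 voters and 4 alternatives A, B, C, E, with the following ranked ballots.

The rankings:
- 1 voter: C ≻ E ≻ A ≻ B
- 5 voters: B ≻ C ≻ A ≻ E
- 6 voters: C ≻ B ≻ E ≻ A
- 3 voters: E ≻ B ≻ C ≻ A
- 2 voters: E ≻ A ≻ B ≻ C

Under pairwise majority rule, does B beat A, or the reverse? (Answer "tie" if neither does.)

Ballots ranking B above A: 5 + 6 + 3 = 14.
Ballots ranking A above B: 17 − 14 = 3.
B wins the head-to-head 14–3.

B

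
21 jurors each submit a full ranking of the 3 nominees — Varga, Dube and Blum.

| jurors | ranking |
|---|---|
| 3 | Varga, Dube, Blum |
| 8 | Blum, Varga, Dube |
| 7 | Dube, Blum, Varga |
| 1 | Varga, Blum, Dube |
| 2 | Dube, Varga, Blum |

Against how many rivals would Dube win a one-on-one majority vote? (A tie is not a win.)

1

Dube against each rival (21 jurors):
Dube vs Varga: 9 to 12, Varga.
Dube vs Blum: Dube wins 12–9.
Dube beats Blum; loses to Varga — 1 pairwise win.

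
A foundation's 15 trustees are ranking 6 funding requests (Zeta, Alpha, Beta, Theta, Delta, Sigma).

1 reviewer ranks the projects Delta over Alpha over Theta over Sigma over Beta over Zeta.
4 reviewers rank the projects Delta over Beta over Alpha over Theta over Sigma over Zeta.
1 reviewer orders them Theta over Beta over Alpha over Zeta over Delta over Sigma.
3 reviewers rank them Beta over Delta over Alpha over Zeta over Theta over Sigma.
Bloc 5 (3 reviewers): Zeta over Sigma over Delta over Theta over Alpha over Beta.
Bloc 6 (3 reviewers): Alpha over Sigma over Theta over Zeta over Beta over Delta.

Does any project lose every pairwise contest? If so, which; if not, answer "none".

Zeta

Head-to-head results (15 reviewers):
Zeta–Alpha: Alpha 12–3.
Zeta vs Beta: Zeta is ranked higher on 3+3 = 6 ballots, Beta on 9. Beta wins 9–6.
Zeta vs Theta: Theta, 9–6.
Zeta vs Delta: Zeta preferred on 1+3+3 = 7 ballots; Delta wins 8–7.
Zeta vs Sigma: Sigma wins 8–7.
Alpha vs Beta: 1+3+3 = 7 for Alpha, 8 for Beta — Beta by 8–7.
Alpha vs Theta: 1+4+3+3 = 11 for Alpha, 4 for Theta — Alpha by 11–4.
Alpha vs Delta: Alpha preferred on 1+3 = 4 ballots; Delta wins 11–4.
Alpha vs Sigma: 12 to 3, Alpha.
Beta vs Theta: Theta wins 8–7.
Beta vs Delta: Delta, 8–7.
Beta vs Sigma: Beta wins 8–7.
Theta vs Delta: 4 to 11, Delta.
Theta vs Sigma: Theta, 9–6.
Delta vs Sigma: Delta preferred on 1+4+1+3 = 9 ballots; Delta wins 9–6.
Only Zeta has no wins; Zeta is the Condorcet loser.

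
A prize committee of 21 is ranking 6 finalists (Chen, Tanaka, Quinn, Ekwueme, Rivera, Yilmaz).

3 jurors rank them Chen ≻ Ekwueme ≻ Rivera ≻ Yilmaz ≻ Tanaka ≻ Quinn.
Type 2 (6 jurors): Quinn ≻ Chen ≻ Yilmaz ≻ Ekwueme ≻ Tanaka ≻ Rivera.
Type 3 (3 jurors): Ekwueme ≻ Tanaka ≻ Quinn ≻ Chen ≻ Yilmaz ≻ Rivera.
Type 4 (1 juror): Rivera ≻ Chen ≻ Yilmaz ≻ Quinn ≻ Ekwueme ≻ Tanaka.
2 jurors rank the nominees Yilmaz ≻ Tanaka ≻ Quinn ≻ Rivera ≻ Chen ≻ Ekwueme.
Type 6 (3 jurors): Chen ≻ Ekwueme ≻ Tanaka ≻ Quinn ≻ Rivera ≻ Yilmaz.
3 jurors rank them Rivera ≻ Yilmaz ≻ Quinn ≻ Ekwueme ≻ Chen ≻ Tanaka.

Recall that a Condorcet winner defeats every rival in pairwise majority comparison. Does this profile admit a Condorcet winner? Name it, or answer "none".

Check each pair by majority over 21 ballots:
Chen vs Tanaka: Chen preferred on 3+6+1+3+3 = 16 ballots; Chen wins 16–5.
Chen vs Quinn: 7 to 14, Quinn.
Chen vs Ekwueme: 15 to 6, Chen.
Chen vs Rivera: Chen is ranked higher on 3+6+3+3 = 15 ballots, Rivera on 6. Chen wins 15–6.
Chen vs Yilmaz: Chen preferred on 3+6+3+1+3 = 16 ballots; Chen wins 16–5.
Tanaka vs Quinn: Tanaka preferred on 3+3+2+3 = 11 ballots; Tanaka wins 11–10.
Tanaka vs Ekwueme: Tanaka preferred on 2 ballots; Ekwueme wins 19–2.
Tanaka vs Rivera: 6+3+2+3 = 14 for Tanaka, 7 for Rivera — Tanaka by 14–7.
Tanaka vs Yilmaz: Tanaka is ranked higher on 3+3 = 6 ballots, Yilmaz on 15. Yilmaz wins 15–6.
Quinn vs Ekwueme: 12 to 9, Quinn.
Quinn vs Rivera: 6+3+2+3 = 14 for Quinn, 7 for Rivera — Quinn by 14–7.
Quinn vs Yilmaz: 6+3+3 = 12 for Quinn, 9 for Yilmaz — Quinn by 12–9.
Ekwueme vs Rivera: 15 to 6, Ekwueme.
Ekwueme vs Yilmaz: 3+3+3 = 9 for Ekwueme, 12 for Yilmaz — Yilmaz by 12–9.
Rivera vs Yilmaz: 10 to 11, Yilmaz.
Every nominee loses at least once (Chen loses to Quinn; Tanaka loses to Chen; Quinn loses to Tanaka; Ekwueme loses to Chen; Rivera loses to Chen; Yilmaz loses to Chen). The majority relation contains the cycle Chen beats Tanaka beats Quinn beats Chen, so there is no Condorcet winner.

none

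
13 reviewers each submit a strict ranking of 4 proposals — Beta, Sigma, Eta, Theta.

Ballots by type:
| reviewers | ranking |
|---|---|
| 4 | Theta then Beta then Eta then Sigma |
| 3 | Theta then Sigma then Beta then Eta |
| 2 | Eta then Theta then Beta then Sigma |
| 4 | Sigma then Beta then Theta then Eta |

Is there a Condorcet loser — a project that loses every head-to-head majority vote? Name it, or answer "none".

Head-to-head results (13 reviewers):
Beta vs Sigma: Sigma, 7–6.
Beta vs Eta: Beta is ranked higher on 4+3+4 = 11 ballots, Eta on 2. Beta wins 11–2.
Beta vs Theta: Theta, 9–4.
Sigma vs Eta: Sigma is ranked higher on 3+4 = 7 ballots, Eta on 6. Sigma wins 7–6.
Sigma vs Theta: 4 to 9, Theta.
Eta vs Theta: Theta, 11–2.
Only Eta has no wins; Eta is the Condorcet loser.

Eta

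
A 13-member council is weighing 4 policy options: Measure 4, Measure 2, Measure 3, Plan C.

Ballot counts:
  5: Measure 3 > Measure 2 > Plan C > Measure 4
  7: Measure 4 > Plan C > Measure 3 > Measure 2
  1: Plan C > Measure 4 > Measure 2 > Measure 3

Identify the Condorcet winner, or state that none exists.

Measure 4

Pairwise majorities:
Measure 4 vs Measure 2: 8 to 5, Measure 4.
Measure 4 vs Measure 3: Measure 4 preferred on 7+1 = 8 ballots; Measure 4 wins 8–5.
Measure 4 vs Plan C: Measure 4 preferred on 7 ballots; Measure 4 wins 7–6.
Measure 2 vs Measure 3: Measure 2 is ranked higher on 1 ballot, Measure 3 on 12. Measure 3 wins 12–1.
Measure 2 vs Plan C: Measure 2 is ranked higher on 5 ballots, Plan C on 8. Plan C wins 8–5.
Measure 3 vs Plan C: 5 to 8, Plan C.
Measure 4 wins every pairwise contest, so Measure 4 is the Condorcet winner.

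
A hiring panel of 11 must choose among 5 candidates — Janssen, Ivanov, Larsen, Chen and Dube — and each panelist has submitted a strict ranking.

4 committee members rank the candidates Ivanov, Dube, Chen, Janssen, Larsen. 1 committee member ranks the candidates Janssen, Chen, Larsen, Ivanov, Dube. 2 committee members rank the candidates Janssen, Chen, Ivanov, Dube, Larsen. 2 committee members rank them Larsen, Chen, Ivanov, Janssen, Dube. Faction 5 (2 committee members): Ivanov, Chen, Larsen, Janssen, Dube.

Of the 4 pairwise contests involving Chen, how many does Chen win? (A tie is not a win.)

3

Chen against each rival (11 committee members):
Chen vs Janssen: Chen is ranked higher on 4+2+2 = 8 ballots, Janssen on 3. Chen wins 8–3.
Chen vs Ivanov: Chen preferred on 1+2+2 = 5 ballots; Ivanov wins 6–5.
Chen vs Larsen: 4+1+2+2 = 9 for Chen, 2 for Larsen — Chen by 9–2.
Chen–Dube: Chen 7–4.
Chen beats Janssen, Larsen, Dube; loses to Ivanov — 3 pairwise wins.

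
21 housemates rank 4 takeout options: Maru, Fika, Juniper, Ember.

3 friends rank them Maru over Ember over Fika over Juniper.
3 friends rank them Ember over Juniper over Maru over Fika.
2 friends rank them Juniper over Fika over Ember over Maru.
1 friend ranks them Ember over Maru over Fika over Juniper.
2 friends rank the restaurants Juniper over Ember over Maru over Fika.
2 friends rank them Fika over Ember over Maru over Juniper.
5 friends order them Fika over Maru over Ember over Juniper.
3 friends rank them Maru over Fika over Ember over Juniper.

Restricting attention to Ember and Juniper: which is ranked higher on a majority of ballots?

Ballots ranking Ember above Juniper: 3 + 3 + 1 + 2 + 5 + 3 = 17.
Ballots ranking Juniper above Ember: 21 − 17 = 4.
Ember wins the head-to-head 17–4.

Ember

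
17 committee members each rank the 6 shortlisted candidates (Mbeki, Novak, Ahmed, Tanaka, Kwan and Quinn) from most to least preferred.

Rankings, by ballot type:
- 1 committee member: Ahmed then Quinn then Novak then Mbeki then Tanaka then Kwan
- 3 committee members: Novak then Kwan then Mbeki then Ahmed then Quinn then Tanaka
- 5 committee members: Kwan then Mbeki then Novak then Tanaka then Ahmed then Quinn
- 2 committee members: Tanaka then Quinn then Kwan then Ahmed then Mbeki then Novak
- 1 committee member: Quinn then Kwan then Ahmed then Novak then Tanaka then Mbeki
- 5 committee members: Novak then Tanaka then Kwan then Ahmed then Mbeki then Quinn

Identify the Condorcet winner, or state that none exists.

Check each pair by majority over 17 ballots:
Mbeki vs Novak: Novak wins 10–7.
Mbeki vs Ahmed: Mbeki is ranked higher on 3+5 = 8 ballots, Ahmed on 9. Ahmed wins 9–8.
Mbeki vs Tanaka: 9 to 8, Mbeki.
Mbeki vs Kwan: 1 to 16, Kwan.
Mbeki vs Quinn: Mbeki preferred on 3+5+5 = 13 ballots; Mbeki wins 13–4.
Novak vs Ahmed: Novak preferred on 3+5+5 = 13 ballots; Novak wins 13–4.
Novak vs Tanaka: 1+3+5+1+5 = 15 for Novak, 2 for Tanaka — Novak by 15–2.
Novak vs Kwan: 9 to 8, Novak.
Novak vs Quinn: Novak is ranked higher on 3+5+5 = 13 ballots, Quinn on 4. Novak wins 13–4.
Ahmed vs Tanaka: Ahmed is ranked higher on 1+3+1 = 5 ballots, Tanaka on 12. Tanaka wins 12–5.
Ahmed vs Kwan: Kwan, 16–1.
Ahmed vs Quinn: Ahmed wins 14–3.
Tanaka vs Kwan: Kwan, 9–8.
Tanaka vs Quinn: Tanaka preferred on 5+2+5 = 12 ballots; Tanaka wins 12–5.
Kwan–Quinn: Kwan 13–4.
Novak defeats every rival head-to-head and is the Condorcet winner.

Novak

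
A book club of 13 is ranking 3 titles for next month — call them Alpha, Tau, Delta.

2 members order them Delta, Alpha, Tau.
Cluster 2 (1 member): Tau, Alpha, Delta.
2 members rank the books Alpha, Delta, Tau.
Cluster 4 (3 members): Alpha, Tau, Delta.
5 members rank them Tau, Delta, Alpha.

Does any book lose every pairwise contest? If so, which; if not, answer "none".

none

Pairwise majorities:
Alpha vs Tau: Alpha is ranked higher on 2+2+3 = 7 ballots, Tau on 6. Alpha wins 7–6.
Alpha vs Delta: 1+2+3 = 6 for Alpha, 7 for Delta — Delta by 7–6.
Tau vs Delta: Tau wins 9–4.
Every book wins at least one matchup (Alpha beats Tau; Tau beats Delta; Delta beats Alpha), so there is no Condorcet loser.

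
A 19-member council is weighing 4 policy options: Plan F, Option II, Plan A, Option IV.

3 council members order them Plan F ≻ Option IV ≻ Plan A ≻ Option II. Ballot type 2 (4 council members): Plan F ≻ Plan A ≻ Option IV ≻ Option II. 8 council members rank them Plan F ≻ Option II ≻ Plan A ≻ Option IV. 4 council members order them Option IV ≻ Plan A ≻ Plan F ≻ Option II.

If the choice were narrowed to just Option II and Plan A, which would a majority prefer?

Ballots ranking Option II above Plan A: 8.
Ballots ranking Plan A above Option II: 19 − 8 = 11.
Plan A wins the head-to-head 11–8.

Plan A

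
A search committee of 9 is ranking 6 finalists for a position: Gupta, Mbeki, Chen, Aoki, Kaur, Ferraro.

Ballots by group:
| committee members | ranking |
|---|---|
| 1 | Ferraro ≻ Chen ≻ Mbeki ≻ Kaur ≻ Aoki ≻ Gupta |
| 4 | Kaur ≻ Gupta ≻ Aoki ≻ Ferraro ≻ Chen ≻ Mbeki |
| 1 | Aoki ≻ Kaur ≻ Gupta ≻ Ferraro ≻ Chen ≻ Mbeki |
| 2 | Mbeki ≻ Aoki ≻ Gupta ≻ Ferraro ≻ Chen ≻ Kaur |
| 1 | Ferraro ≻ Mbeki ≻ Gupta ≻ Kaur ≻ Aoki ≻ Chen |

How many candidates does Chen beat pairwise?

1

Chen against each rival (9 committee members):
Chen vs Gupta: Gupta, 8–1.
Chen–Mbeki: Chen 6–3.
Chen vs Aoki: Chen preferred on 1 ballot; Aoki wins 8–1.
Chen vs Kaur: Kaur, 6–3.
Chen–Ferraro: Ferraro 9–0.
Chen beats Mbeki; loses to Gupta, Aoki, Kaur, Ferraro — 1 pairwise win.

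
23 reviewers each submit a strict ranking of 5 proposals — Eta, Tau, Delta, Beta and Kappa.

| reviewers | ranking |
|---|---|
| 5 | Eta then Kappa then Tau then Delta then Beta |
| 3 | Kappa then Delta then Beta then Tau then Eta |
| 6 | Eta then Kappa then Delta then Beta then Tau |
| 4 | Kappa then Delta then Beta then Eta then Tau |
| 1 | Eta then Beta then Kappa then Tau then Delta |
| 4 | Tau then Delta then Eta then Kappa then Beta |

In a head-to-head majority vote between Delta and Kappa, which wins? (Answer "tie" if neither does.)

Ballots ranking Delta above Kappa: 4.
Ballots ranking Kappa above Delta: 23 − 4 = 19.
Kappa wins the head-to-head 19–4.

Kappa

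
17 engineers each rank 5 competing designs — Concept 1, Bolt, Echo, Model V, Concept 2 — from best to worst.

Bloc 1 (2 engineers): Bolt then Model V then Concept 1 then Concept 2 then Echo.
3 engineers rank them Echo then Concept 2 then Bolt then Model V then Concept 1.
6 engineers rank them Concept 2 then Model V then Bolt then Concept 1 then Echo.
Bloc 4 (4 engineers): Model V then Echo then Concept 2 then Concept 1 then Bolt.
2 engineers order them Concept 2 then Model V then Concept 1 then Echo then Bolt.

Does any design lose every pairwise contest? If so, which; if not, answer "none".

none

Head-to-head results (17 engineers):
Concept 1–Bolt: Bolt 11–6.
Concept 1–Echo: Concept 1 10–7.
Concept 1 vs Model V: Concept 1 is ranked higher on 0 ballots, Model V on 17. Model V wins 17–0.
Concept 1–Concept 2: Concept 2 15–2.
Bolt vs Echo: Echo, 9–8.
Bolt vs Model V: Model V, 12–5.
Bolt vs Concept 2: Concept 2 wins 15–2.
Echo vs Model V: Model V, 14–3.
Echo vs Concept 2: Echo preferred on 3+4 = 7 ballots; Concept 2 wins 10–7.
Model V vs Concept 2: 2+4 = 6 for Model V, 11 for Concept 2 — Concept 2 by 11–6.
Each design has at least one pairwise win (Concept 1 beats Echo; Bolt beats Concept 1; Echo beats Bolt; Model V beats Concept 1; Concept 2 beats Concept 1) — no Condorcet loser.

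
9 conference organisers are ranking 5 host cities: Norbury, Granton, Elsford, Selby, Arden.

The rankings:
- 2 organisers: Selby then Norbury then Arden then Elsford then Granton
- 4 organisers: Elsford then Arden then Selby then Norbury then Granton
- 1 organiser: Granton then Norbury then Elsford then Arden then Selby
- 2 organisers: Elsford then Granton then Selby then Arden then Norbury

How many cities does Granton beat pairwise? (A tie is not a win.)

0

Granton against each rival (9 organisers):
Granton–Norbury: Norbury 6–3.
Granton vs Elsford: Elsford wins 8–1.
Granton vs Selby: 1+2 = 3 for Granton, 6 for Selby — Selby by 6–3.
Granton vs Arden: Arden wins 6–3.
Granton beats no one; loses to Norbury, Elsford, Selby, Arden — 0 pairwise wins.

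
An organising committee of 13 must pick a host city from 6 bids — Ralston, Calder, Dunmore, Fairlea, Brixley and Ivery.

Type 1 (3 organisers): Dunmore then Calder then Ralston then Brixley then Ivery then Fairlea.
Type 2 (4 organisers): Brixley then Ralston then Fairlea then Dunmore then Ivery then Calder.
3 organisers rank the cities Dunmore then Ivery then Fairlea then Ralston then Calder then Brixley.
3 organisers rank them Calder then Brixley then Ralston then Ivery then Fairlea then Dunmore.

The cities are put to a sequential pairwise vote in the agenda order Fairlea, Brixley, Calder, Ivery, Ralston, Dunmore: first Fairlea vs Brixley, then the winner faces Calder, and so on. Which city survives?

Ralston

Round 1: Fairlea vs Brixley — 3–10, Brixley advances.
Round 2: Brixley vs Calder — 4–9, Calder advances.
Round 3: Calder vs Ivery — 6–7, Ivery advances.
Round 4: Ivery vs Ralston — 3–10, Ralston advances.
Round 5: Ralston vs Dunmore — 7–6, Ralston advances.
Ralston survives the agenda.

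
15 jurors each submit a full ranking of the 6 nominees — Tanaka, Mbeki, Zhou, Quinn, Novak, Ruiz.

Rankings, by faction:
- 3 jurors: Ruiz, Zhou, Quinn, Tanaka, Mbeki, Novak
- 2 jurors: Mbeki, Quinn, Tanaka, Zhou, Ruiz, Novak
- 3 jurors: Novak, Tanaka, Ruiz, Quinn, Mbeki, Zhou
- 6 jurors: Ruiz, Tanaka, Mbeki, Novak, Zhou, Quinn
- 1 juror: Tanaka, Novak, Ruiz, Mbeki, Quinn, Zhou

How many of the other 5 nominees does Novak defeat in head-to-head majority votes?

2

Novak against each rival (15 jurors):
Novak–Tanaka: Tanaka 12–3.
Novak–Mbeki: Mbeki 11–4.
Novak vs Zhou: 10 to 5, Novak.
Novak vs Quinn: 10 to 5, Novak.
Novak vs Ruiz: 3+1 = 4 for Novak, 11 for Ruiz — Ruiz by 11–4.
Novak beats Zhou, Quinn; loses to Tanaka, Mbeki, Ruiz — 2 pairwise wins.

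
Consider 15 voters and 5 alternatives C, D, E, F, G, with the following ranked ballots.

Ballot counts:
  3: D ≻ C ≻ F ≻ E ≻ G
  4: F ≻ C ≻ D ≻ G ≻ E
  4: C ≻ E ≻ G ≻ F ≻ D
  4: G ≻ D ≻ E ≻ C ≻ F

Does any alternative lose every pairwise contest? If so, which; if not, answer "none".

Head-to-head results (15 voters):
C vs D: C wins 8–7.
C vs E: C wins 11–4.
C vs F: C preferred on 3+4+4 = 11 ballots; C wins 11–4.
C vs G: 11 to 4, C.
D vs E: D, 11–4.
D vs F: D is ranked higher on 3+4 = 7 ballots, F on 8. F wins 8–7.
D vs G: G wins 8–7.
E vs F: 4+4 = 8 for E, 7 for F — E by 8–7.
E–G: G 8–7.
F–G: G 8–7.
No alternative is winless: C beats D; D beats E; E beats F; F beats D; G beats D. There is no Condorcet loser.

none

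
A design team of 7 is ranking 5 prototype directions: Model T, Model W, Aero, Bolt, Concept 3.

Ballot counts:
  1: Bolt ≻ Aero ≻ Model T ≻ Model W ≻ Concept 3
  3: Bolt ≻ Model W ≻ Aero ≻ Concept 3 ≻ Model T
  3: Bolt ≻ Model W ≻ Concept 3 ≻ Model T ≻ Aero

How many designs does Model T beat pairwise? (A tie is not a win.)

0

Model T against each rival (7 engineers):
Model T vs Model W: Model T preferred on 1 ballot; Model W wins 6–1.
Model T vs Aero: 3 to 4, Aero.
Model T–Bolt: Bolt 7–0.
Model T–Concept 3: Concept 3 6–1.
Model T beats no one; loses to Model W, Aero, Bolt, Concept 3 — 0 pairwise wins.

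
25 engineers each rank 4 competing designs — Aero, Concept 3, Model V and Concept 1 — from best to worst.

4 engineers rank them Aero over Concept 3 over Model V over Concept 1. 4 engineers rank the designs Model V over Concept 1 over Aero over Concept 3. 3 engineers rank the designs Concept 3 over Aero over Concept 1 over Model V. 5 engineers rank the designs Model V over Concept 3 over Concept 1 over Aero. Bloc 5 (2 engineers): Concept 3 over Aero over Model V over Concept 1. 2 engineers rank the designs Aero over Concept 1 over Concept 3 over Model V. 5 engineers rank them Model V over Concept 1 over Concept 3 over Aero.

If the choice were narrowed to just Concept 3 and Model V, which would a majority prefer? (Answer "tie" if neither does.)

Model V

Ballots ranking Concept 3 above Model V: 4 + 3 + 2 + 2 = 11.
Ballots ranking Model V above Concept 3: 25 − 11 = 14.
Model V wins the head-to-head 14–11.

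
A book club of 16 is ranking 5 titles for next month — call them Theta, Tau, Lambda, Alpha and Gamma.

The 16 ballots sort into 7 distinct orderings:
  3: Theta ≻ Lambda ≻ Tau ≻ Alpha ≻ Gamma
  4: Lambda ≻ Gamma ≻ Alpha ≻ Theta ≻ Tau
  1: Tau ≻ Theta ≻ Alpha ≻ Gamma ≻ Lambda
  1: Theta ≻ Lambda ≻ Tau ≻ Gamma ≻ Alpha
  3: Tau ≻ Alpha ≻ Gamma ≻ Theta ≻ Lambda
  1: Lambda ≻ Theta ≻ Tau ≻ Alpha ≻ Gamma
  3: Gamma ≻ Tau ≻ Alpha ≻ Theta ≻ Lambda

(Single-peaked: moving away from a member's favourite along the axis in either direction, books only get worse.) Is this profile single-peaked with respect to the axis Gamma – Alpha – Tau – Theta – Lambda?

Axis positions: Gamma=1, Alpha=2, Tau=3, Theta=4, Lambda=5.
Group 1 (peak Theta at position 4): ranking walks positions 4-5-3-2-1, expanding outward from the peak — single-peaked.
Group 2: ranking walks positions 5-1-2-4-3; Gamma is ranked above Theta even though Theta lies between Gamma and the peak Lambda on the axis — preferences dip and rise again. Not single-peaked.
Group 3 (peak Tau at position 3): ranking walks positions 3-4-2-1-5, expanding outward from the peak — single-peaked.
Group 4: ranking walks positions 4-5-3-1-2; Gamma is ranked above Alpha even though Alpha lies between Gamma and the peak Theta on the axis — preferences dip and rise again. Not single-peaked.
Group 5 (peak Tau at position 3): ranking walks positions 3-2-1-4-5, expanding outward from the peak — single-peaked.
Group 6 (peak Lambda at position 5): ranking walks positions 5-4-3-2-1, expanding outward from the peak — single-peaked.
Group 7: ranking walks positions 1-3-2-4-5; Tau is ranked above Alpha even though Alpha lies between Tau and the peak Gamma on the axis — preferences dip and rise again. Not single-peaked.
Group 2 violates single-peakedness, so the profile is not single-peaked on this axis.

no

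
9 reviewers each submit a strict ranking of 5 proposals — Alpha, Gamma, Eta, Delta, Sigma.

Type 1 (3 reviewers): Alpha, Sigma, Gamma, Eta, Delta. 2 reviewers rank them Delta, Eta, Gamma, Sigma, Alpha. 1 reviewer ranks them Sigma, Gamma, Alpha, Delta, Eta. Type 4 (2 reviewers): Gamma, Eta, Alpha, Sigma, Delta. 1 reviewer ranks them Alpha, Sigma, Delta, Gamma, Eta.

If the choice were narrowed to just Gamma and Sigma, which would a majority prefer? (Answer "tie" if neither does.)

Ballots ranking Gamma above Sigma: 2 + 2 = 4.
Ballots ranking Sigma above Gamma: 9 − 4 = 5.
Sigma wins the head-to-head 5–4.

Sigma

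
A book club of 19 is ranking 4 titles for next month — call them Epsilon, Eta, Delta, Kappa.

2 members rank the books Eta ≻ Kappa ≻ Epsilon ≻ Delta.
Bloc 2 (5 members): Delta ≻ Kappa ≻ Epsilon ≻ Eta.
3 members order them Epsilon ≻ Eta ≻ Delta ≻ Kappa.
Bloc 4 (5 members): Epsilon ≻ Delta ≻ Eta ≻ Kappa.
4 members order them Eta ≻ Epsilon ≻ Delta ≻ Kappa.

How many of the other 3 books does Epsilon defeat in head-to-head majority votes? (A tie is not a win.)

3

Epsilon against each rival (19 members):
Epsilon vs Eta: Epsilon wins 13–6.
Epsilon vs Delta: Epsilon is ranked higher on 2+3+5+4 = 14 ballots, Delta on 5. Epsilon wins 14–5.
Epsilon vs Kappa: Epsilon wins 12–7.
Epsilon beats Eta, Delta, Kappa — 3 pairwise wins.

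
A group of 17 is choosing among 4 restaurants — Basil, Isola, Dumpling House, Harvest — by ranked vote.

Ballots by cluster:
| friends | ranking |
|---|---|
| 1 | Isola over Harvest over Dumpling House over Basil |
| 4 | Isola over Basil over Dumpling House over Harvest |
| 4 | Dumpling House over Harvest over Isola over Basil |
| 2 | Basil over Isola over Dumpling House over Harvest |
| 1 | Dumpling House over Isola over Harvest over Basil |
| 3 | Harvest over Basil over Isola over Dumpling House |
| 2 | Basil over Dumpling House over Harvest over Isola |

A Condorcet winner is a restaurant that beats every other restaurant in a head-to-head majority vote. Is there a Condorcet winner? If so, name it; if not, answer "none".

Pairwise majorities:
Basil vs Isola: Isola wins 10–7.
Basil vs Dumpling House: Basil, 11–6.
Basil vs Harvest: 4+2+2 = 8 for Basil, 9 for Harvest — Harvest by 9–8.
Isola vs Dumpling House: Isola wins 10–7.
Isola vs Harvest: 8 to 9, Harvest.
Dumpling House vs Harvest: Dumpling House is ranked higher on 4+4+2+1+2 = 13 ballots, Harvest on 4. Dumpling House wins 13–4.
Every restaurant loses at least once (Basil loses to Isola; Isola loses to Harvest; Dumpling House loses to Basil; Harvest loses to Dumpling House). The majority relation contains the cycle Basil beats Dumpling House beats Harvest beats Basil, so there is no Condorcet winner.

none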